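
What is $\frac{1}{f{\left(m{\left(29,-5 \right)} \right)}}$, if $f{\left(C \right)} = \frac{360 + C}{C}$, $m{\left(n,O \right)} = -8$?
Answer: $- \frac{1}{44} \approx -0.022727$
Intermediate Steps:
$f{\left(C \right)} = \frac{360 + C}{C}$
$\frac{1}{f{\left(m{\left(29,-5 \right)} \right)}} = \frac{1}{\frac{1}{-8} \left(360 - 8\right)} = \frac{1}{\left(- \frac{1}{8}\right) 352} = \frac{1}{-44} = - \frac{1}{44}$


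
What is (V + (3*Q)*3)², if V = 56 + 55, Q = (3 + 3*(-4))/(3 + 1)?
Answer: 131769/16 ≈ 8235.6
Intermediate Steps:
Q = -9/4 (Q = (3 - 12)/4 = -9*¼ = -9/4 ≈ -2.2500)
V = 111
(V + (3*Q)*3)² = (111 + (3*(-9/4))*3)² = (111 - 27/4*3)² = (111 - 81/4)² = (363/4)² = 131769/16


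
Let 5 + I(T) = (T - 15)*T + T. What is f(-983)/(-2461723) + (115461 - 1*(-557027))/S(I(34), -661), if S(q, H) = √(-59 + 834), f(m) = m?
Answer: 983/2461723 + 672488*√31/155 ≈ 24156.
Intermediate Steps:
I(T) = -5 + T + T*(-15 + T) (I(T) = -5 + ((T - 15)*T + T) = -5 + ((-15 + T)*T + T) = -5 + (T*(-15 + T) + T) = -5 + (T + T*(-15 + T)) = -5 + T + T*(-15 + T))
S(q, H) = 5*√31 (S(q, H) = √775 = 5*√31)
f(-983)/(-2461723) + (115461 - 1*(-557027))/S(I(34), -661) = -983/(-2461723) + (115461 - 1*(-557027))/((5*√31)) = -983*(-1/2461723) + (115461 + 557027)*(√31/155) = 983/2461723 + 672488*(√31/155) = 983/2461723 + 672488*√31/155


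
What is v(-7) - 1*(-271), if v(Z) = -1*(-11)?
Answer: 282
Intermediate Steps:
v(Z) = 11
v(-7) - 1*(-271) = 11 - 1*(-271) = 11 + 271 = 282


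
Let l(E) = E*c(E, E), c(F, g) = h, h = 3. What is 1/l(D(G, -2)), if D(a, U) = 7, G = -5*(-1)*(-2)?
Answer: 1/21 ≈ 0.047619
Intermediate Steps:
G = -10 (G = 5*(-2) = -10)
c(F, g) = 3
l(E) = 3*E (l(E) = E*3 = 3*E)
1/l(D(G, -2)) = 1/(3*7) = 1/21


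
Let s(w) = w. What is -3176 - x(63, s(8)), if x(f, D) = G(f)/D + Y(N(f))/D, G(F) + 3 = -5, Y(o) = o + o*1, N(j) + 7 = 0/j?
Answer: -12693/4 ≈ -3173.3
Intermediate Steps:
N(j) = -7 (N(j) = -7 + 0/j = -7 + 0 = -7)
Y(o) = 2*o (Y(o) = o + o = 2*o)
G(F) = -8 (G(F) = -3 - 5 = -8)
x(f, D) = -22/D (x(f, D) = -8/D + (2*(-7))/D = -8/D - 14/D = -22/D)
-3176 - x(63, s(8)) = -3176 - (-22)/8 = -3176 - 1*(-11/4) = -3176 + 11/4 = -12693/4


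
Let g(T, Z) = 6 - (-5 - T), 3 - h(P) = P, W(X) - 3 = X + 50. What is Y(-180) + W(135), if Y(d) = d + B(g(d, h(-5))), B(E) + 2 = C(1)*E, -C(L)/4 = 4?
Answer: 2710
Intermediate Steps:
W(X) = 53 + X (W(X) = 3 + (X + 50) = 3 + (50 + X) = 53 + X)
C(L) = -16 (C(L) = -4*4 = -16)
h(P) = 3 - P
g(T, Z) = 11 + T (g(T, Z) = 6 + (5 + T) = 11 + T)
B(E) = -2 - 16*E
Y(d) = -178 - 15*d (Y(d) = d + (-2 - 16*(11 + d)) = d + (-2 + (-176 - 16*d)) = d + (-178 - 16*d) = -178 - 15*d)
Y(-180) + W(135) = (-178 - 15*(-180)) + (53 + 135) = (-178 + 2700) + 188 = 2522 + 188 = 2710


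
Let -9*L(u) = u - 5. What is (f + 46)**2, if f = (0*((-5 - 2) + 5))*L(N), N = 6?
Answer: 2116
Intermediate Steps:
L(u) = 5/9 - u/9 (L(u) = -(u - 5)/9 = -(-5 + u)/9 = 5/9 - u/9)
f = 0 (f = (0*((-5 - 2) + 5))*(5/9 - 1/9*6) = (0*(-7 + 5))*(5/9 - 2/3) = (0*(-2))*(-1/9) = 0*(-1/9) = 0)
(f + 46)**2 = (0 + 46)**2 = 46**2 = 2116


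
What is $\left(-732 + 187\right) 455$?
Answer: $-247975$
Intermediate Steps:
$\left(-732 + 187\right) 455 = \left(-545\right) 455 = -247975$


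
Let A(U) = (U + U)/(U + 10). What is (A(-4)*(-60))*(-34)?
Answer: -2720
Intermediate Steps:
A(U) = 2*U/(10 + U) (A(U) = (2*U)/(10 + U) = 2*U/(10 + U))
(A(-4)*(-60))*(-34) = ((2*(-4)/(10 - 4))*(-60))*(-34) = ((2*(-4)/6)*(-60))*(-34) = ((2*(-4)*(⅙))*(-60))*(-34) = -4/3*(-60)*(-34) = 80*(-34) = -2720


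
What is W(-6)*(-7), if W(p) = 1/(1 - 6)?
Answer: 7/5 ≈ 1.4000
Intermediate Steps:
W(p) = -⅕ (W(p) = 1/(-5) = -⅕)
W(-6)*(-7) = -⅕*(-7) = 7/5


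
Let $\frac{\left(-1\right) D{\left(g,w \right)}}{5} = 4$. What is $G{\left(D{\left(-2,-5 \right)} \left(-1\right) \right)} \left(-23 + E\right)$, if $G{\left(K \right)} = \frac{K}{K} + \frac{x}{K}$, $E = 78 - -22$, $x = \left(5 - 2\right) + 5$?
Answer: $\frac{539}{5} \approx 107.8$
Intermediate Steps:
$D{\left(g,w \right)} = -20$ ($D{\left(g,w \right)} = \left(-5\right) 4 = -20$)
$x = 8$ ($x = 3 + 5 = 8$)
$E = 100$ ($E = 78 + 22 = 100$)
$G{\left(K \right)} = 1 + \frac{8}{K}$ ($G{\left(K \right)} = \frac{K}{K} + \frac{8}{K} = 1 + \frac{8}{K}$)
$G{\left(D{\left(-2,-5 \right)} \left(-1\right) \right)} \left(-23 + E\right) = \frac{8 - -20}{\left(-20\right) \left(-1\right)} \left(-23 + 100\right) = \frac{8 + 20}{20} \cdot 77 = \frac{1}{20} \cdot 28 \cdot 77 = \frac{7}{5} \cdot 77 = \frac{539}{5}$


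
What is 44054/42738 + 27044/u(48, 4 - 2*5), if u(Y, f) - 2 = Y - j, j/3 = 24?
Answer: -288709321/235059 ≈ -1228.2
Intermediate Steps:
j = 72 (j = 3*24 = 72)
u(Y, f) = -70 + Y (u(Y, f) = 2 + (Y - 1*72) = 2 + (Y - 72) = 2 + (-72 + Y) = -70 + Y)
44054/42738 + 27044/u(48, 4 - 2*5) = 44054/42738 + 27044/(-70 + 48) = 44054*(1/42738) + 27044/(-22) = 22027/21369 + 27044*(-1/22) = 22027/21369 - 13522/11 = -288709321/235059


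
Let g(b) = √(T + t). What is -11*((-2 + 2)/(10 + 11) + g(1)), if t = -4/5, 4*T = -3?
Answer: -11*I*√155/10 ≈ -13.695*I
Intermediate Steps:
T = -¾ (T = (¼)*(-3) = -¾ ≈ -0.75000)
t = -⅘ (t = -4*⅕ = -⅘ ≈ -0.80000)
g(b) = I*√155/10 (g(b) = √(-¾ - ⅘) = √(-31/20) = I*√155/10)
-11*((-2 + 2)/(10 + 11) + g(1)) = -11*((-2 + 2)/(10 + 11) + I*√155/10) = -11*(0/21 + I*√155/10) = -11*(0*(1/21) + I*√155/10) = -11*(0 + I*√155/10) = -11*I*√155/10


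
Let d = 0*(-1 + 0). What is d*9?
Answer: 0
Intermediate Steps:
d = 0 (d = 0*(-1) = 0)
d*9 = 0*9 = 0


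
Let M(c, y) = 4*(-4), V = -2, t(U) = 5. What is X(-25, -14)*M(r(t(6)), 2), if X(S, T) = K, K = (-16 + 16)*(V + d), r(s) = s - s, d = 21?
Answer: 0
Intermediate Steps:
r(s) = 0
K = 0 (K = (-16 + 16)*(-2 + 21) = 0*19 = 0)
X(S, T) = 0
M(c, y) = -16
X(-25, -14)*M(r(t(6)), 2) = 0*(-16) = 0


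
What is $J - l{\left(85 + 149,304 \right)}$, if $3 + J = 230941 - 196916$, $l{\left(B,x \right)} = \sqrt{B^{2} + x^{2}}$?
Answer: $34022 - 2 \sqrt{36793} \approx 33638.0$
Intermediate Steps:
$J = 34022$ ($J = -3 + \left(230941 - 196916\right) = -3 + 34025 = 34022$)
$J - l{\left(85 + 149,304 \right)} = 34022 - \sqrt{\left(85 + 149\right)^{2} + 304^{2}} = 34022 - \sqrt{234^{2} + 92416} = 34022 - \sqrt{54756 + 92416} = 34022 - \sqrt{147172} = 34022 - 2 \sqrt{36793}$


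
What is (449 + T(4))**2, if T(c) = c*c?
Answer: 216225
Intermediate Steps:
T(c) = c**2
(449 + T(4))**2 = (449 + 4**2)**2 = (449 + 16)**2 = 465**2 = 216225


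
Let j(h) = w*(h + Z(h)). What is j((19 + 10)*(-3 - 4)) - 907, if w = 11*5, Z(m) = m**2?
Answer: 2254423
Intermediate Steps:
w = 55
j(h) = 55*h + 55*h**2 (j(h) = 55*(h + h**2) = 55*h + 55*h**2)
j((19 + 10)*(-3 - 4)) - 907 = 55*((19 + 10)*(-3 - 4))*(1 + (19 + 10)*(-3 - 4)) - 907 = 55*(29*(-7))*(1 + 29*(-7)) - 907 = 55*(-203)*(1 - 203) - 907 = 55*(-203)*(-202) - 907 = 2255330 - 907 = 2254423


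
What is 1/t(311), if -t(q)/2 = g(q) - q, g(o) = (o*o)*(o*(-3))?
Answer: 1/180482008 ≈ 5.5407e-9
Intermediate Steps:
g(o) = -3*o**3 (g(o) = o**2*(-3*o) = -3*o**3)
t(q) = 2*q + 6*q**3 (t(q) = -2*(-3*q**3 - q) = -2*(-q - 3*q**3) = 2*q + 6*q**3)
1/t(311) = 1/(2*311 + 6*311**3) = 1/(622 + 6*30080231) = 1/(622 + 180481386) = 1/180482008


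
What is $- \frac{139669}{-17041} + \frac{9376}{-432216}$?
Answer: $\frac{7525925011}{920674107} \approx 8.1744$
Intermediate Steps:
$- \frac{139669}{-17041} + \frac{9376}{-432216} = \left(-139669\right) \left(- \frac{1}{17041}\right) + 9376 \left(- \frac{1}{432216}\right) = \frac{139669}{17041} - \frac{1172}{54027} = \frac{7525925011}{920674107}$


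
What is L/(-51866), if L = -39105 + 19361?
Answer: 9872/25933 ≈ 0.38067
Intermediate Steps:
L = -19744
L/(-51866) = -19744/(-51866) = -19744*(-1/51866) = 9872/25933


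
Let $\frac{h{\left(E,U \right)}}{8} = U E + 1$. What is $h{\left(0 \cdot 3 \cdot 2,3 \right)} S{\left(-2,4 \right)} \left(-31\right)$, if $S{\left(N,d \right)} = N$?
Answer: $496$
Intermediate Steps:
$h{\left(E,U \right)} = 8 + 8 E U$ ($h{\left(E,U \right)} = 8 \left(U E + 1\right) = 8 \left(E U + 1\right) = 8 \left(1 + E U\right) = 8 + 8 E U$)
$h{\left(0 \cdot 3 \cdot 2,3 \right)} S{\left(-2,4 \right)} \left(-31\right) = \left(8 + 8 \cdot 0 \cdot 3 \cdot 2 \cdot 3\right) \left(-2\right) \left(-31\right) = \left(8 + 8 \cdot 0 \cdot 2 \cdot 3\right) \left(-2\right) \left(-31\right) = \left(8 + 8 \cdot 0 \cdot 3\right) \left(-2\right) \left(-31\right) = \left(8 + 0\right) \left(-2\right) \left(-31\right) = 8 \left(-2\right) \left(-31\right) = \left(-16\right) \left(-31\right) = 496$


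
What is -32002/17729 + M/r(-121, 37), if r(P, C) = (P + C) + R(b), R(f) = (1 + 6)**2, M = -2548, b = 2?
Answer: 6293346/88645 ≈ 70.995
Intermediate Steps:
R(f) = 49 (R(f) = 7**2 = 49)
r(P, C) = 49 + C + P (r(P, C) = (P + C) + 49 = (C + P) + 49 = 49 + C + P)
-32002/17729 + M/r(-121, 37) = -32002/17729 - 2548/(49 + 37 - 121) = -32002*1/17729 - 2548/(-35) = -32002/17729 - 2548*(-1/35) = -32002/17729 + 364/5 = 6293346/88645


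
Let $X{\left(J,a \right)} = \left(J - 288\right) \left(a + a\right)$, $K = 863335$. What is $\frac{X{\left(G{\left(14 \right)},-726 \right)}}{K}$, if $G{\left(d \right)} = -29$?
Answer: $\frac{3804}{7135} \approx 0.53315$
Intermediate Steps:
$X{\left(J,a \right)} = 2 a \left(-288 + J\right)$ ($X{\left(J,a \right)} = \left(-288 + J\right) 2 a = 2 a \left(-288 + J\right)$)
$\frac{X{\left(G{\left(14 \right)},-726 \right)}}{K} = \frac{2 \left(-726\right) \left(-288 - 29\right)}{863335} = 2 \left(-726\right) \left(-317\right) \frac{1}{863335} = 460284 \cdot \frac{1}{863335} = \frac{3804}{7135}$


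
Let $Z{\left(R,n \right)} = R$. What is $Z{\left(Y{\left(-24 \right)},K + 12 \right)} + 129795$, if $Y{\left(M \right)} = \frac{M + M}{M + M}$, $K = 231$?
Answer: $129796$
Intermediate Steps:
$Y{\left(M \right)} = 1$ ($Y{\left(M \right)} = \frac{2 M}{2 M} = 2 M \frac{1}{2 M} = 1$)
$Z{\left(Y{\left(-24 \right)},K + 12 \right)} + 129795 = 1 + 129795 = 129796$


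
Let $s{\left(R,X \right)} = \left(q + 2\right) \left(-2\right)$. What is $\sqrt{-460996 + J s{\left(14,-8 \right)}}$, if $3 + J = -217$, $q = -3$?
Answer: $2 i \sqrt{115359} \approx 679.29 i$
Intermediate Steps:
$s{\left(R,X \right)} = 2$ ($s{\left(R,X \right)} = \left(-3 + 2\right) \left(-2\right) = \left(-1\right) \left(-2\right) = 2$)
$J = -220$ ($J = -3 - 217 = -220$)
$\sqrt{-460996 + J s{\left(14,-8 \right)}} = \sqrt{-460996 - 440} = \sqrt{-461436} = 2 i \sqrt{115359}$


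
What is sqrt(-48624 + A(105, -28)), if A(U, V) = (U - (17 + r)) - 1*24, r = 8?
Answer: 2*I*sqrt(12142) ≈ 220.38*I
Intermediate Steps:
A(U, V) = -49 + U (A(U, V) = (U - (17 + 8)) - 1*24 = (U - 1*25) - 24 = (U - 25) - 24 = (-25 + U) - 24 = -49 + U)
sqrt(-48624 + A(105, -28)) = sqrt(-48624 + (-49 + 105)) = sqrt(-48624 + 56) = sqrt(-48568) = 2*I*sqrt(12142)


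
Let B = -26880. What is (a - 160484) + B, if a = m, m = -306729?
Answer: -494093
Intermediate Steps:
a = -306729
(a - 160484) + B = (-306729 - 160484) - 26880 = -467213 - 26880 = -494093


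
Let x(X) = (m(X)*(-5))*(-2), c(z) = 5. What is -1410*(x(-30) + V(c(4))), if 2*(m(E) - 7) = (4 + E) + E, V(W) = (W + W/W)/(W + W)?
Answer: 295254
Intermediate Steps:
V(W) = (1 + W)/(2*W) (V(W) = (W + 1)/((2*W)) = (1 + W)*(1/(2*W)) = (1 + W)/(2*W))
m(E) = 9 + E (m(E) = 7 + ((4 + E) + E)/2 = 7 + (4 + 2*E)/2 = 7 + (2 + E) = 9 + E)
x(X) = 90 + 10*X (x(X) = ((9 + X)*(-5))*(-2) = (-45 - 5*X)*(-2) = 90 + 10*X)
-1410*(x(-30) + V(c(4))) = -1410*((90 + 10*(-30)) + (½)*(1 + 5)/5) = -1410*((90 - 300) + (½)*(⅕)*6) = -1410*(-210 + ⅗) = -1410*(-1047/5) = 295254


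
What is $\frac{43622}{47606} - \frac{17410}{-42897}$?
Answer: $\frac{1350036697}{1021077291} \approx 1.3222$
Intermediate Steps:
$\frac{43622}{47606} - \frac{17410}{-42897} = 43622 \cdot \frac{1}{47606} - - \frac{17410}{42897} = \frac{21811}{23803} + \frac{17410}{42897} = \frac{1350036697}{1021077291}$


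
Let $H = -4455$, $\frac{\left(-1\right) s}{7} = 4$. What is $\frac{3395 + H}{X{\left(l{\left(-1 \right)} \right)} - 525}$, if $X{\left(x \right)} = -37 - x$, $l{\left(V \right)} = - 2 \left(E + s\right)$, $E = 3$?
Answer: $\frac{265}{153} \approx 1.732$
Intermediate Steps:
$s = -28$ ($s = \left(-7\right) 4 = -28$)
$l{\left(V \right)} = 50$ ($l{\left(V \right)} = - 2 \left(3 - 28\right) = \left(-2\right) \left(-25\right) = 50$)
$\frac{3395 + H}{X{\left(l{\left(-1 \right)} \right)} - 525} = \frac{3395 - 4455}{\left(-37 - 50\right) - 525} = - \frac{1060}{\left(-37 - 50\right) - 525} = - \frac{1060}{-87 - 525} = - \frac{1060}{-612} = \left(-1060\right) \left(- \frac{1}{612}\right) = \frac{265}{153}$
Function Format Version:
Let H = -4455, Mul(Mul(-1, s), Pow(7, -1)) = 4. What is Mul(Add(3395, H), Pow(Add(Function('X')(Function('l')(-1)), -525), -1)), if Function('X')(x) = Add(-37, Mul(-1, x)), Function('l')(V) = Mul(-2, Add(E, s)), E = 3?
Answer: Rational(265, 153) ≈ 1.7320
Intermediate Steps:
s = -28 (s = Mul(-7, 4) = -28)
Function('l')(V) = 50 (Function('l')(V) = Mul(-2, Add(3, -28)) = Mul(-2, -25) = 50)
Mul(Add(3395, H), Pow(Add(Function('X')(Function('l')(-1)), -525), -1)) = Mul(Add(3395, -4455), Pow(Add(Add(-37, Mul(-1, 50)), -525), -1)) = Mul(-1060, Pow(Add(Add(-37, -50), -525), -1)) = Mul(-1060, Pow(Add(-87, -525), -1)) = Mul(-1060, Pow(-612, -1)) = Mul(-1060, Rational(-1, 612)) = Rational(265, 153)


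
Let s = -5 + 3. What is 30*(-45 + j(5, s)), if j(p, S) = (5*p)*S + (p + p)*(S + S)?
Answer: -4050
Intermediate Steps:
s = -2
j(p, S) = 9*S*p (j(p, S) = 5*S*p + (2*p)*(2*S) = 5*S*p + 4*S*p = 9*S*p)
30*(-45 + j(5, s)) = 30*(-45 + 9*(-2)*5) = 30*(-45 - 90) = 30*(-135) = -4050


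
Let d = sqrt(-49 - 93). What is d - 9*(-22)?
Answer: 198 + I*sqrt(142) ≈ 198.0 + 11.916*I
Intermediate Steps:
d = I*sqrt(142) (d = sqrt(-142) = I*sqrt(142) ≈ 11.916*I)
d - 9*(-22) = I*sqrt(142) - 9*(-22) = I*sqrt(142) + 198 = 198 + I*sqrt(142)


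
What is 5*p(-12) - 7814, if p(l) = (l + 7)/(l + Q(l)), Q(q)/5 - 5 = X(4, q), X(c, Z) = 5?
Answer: -296957/38 ≈ -7814.7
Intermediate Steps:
Q(q) = 50 (Q(q) = 25 + 5*5 = 25 + 25 = 50)
p(l) = (7 + l)/(50 + l) (p(l) = (l + 7)/(l + 50) = (7 + l)/(50 + l))
5*p(-12) - 7814 = 5*((7 - 12)/(50 - 12)) - 7814 = 5*(-5/38) - 7814 = -25/38 - 7814 = -296957/38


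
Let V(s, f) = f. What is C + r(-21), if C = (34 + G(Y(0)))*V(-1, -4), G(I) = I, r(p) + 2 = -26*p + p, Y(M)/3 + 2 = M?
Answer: 411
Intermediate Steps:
Y(M) = -6 + 3*M
r(p) = -2 - 25*p (r(p) = -2 + (-26*p + p) = -2 - 25*p)
C = -112 (C = (34 + (-6 + 3*0))*(-4) = (34 + (-6 + 0))*(-4) = (34 - 6)*(-4) = 28*(-4) = -112)
C + r(-21) = -112 + (-2 - 25*(-21)) = -112 + (-2 + 525) = -112 + 523 = 411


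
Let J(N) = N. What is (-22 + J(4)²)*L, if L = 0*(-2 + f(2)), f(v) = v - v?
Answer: 0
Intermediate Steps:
f(v) = 0
L = 0 (L = 0*(-2 + 0) = 0*(-2) = 0)
(-22 + J(4)²)*L = (-22 + 4²)*0 = (-22 + 16)*0 = -6*0 = 0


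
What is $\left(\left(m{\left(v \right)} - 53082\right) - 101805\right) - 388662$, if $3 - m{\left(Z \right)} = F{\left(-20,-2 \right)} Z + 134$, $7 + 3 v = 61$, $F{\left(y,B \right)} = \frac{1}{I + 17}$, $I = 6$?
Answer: $- \frac{12504658}{23} \approx -5.4368 \cdot 10^{5}$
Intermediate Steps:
$F{\left(y,B \right)} = \frac{1}{23}$ ($F{\left(y,B \right)} = \frac{1}{6 + 17} = \frac{1}{23}$)
$v = 18$ ($v = - \frac{7}{3} + \frac{1}{3} \cdot 61 = - \frac{7}{3} + \frac{61}{3} = 18$)
$m{\left(Z \right)} = -131 - \frac{Z}{23}$ ($m{\left(Z \right)} = 3 - \left(\frac{Z}{23} + 134\right) = 3 - \left(134 + \frac{Z}{23}\right) = -131 - \frac{Z}{23}$)
$\left(\left(m{\left(v \right)} - 53082\right) - 101805\right) - 388662 = \left(\left(\left(-131 - \frac{18}{23}\right) - 53082\right) - 101805\right) - 388662 = \left(\left(- \frac{3031}{23} - 53082\right) - 101805\right) - 388662 = \left(- \frac{1223917}{23} - 101805\right) - 388662 = - \frac{3565432}{23} - 388662 = - \frac{12504658}{23}$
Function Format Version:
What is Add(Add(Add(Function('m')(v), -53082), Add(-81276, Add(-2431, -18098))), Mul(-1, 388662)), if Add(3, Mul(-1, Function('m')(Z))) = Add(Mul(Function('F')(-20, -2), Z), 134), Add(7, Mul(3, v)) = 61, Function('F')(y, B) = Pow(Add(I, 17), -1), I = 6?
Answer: Rational(-12504658, 23) ≈ -5.4368e+5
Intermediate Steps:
Function('F')(y, B) = Rational(1, 23) (Function('F')(y, B) = Pow(Add(6, 17), -1) = Pow(23, -1) = Rational(1, 23))
v = 18 (v = Add(Rational(-7, 3), Mul(Rational(1, 3), 61)) = Add(Rational(-7, 3), Rational(61, 3)) = 18)
Function('m')(Z) = Add(-131, Mul(Rational(-1, 23), Z)) (Function('m')(Z) = Add(3, Mul(-1, Add(Mul(Rational(1, 23), Z), 134))) = Add(3, Mul(-1, Add(134, Mul(Rational(1, 23), Z)))) = Add(3, Add(-134, Mul(Rational(-1, 23), Z))) = Add(-131, Mul(Rational(-1, 23), Z)))
Add(Add(Add(Function('m')(v), -53082), Add(-81276, Add(-2431, -18098))), Mul(-1, 388662)) = Add(Add(Add(Add(-131, Mul(Rational(-1, 23), 18)), -53082), Add(-81276, Add(-2431, -18098))), Mul(-1, 388662)) = Add(Add(Add(Add(-131, Rational(-18, 23)), -53082), Add(-81276, -20529)), -388662) = Add(Add(Add(Rational(-3031, 23), -53082), -101805), -388662) = Add(Add(Rational(-1223917, 23), -101805), -388662) = Add(Rational(-3565432, 23), -388662) = Rational(-12504658, 23)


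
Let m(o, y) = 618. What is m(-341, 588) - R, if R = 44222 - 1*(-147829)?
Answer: -191433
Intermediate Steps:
R = 192051 (R = 44222 + 147829 = 192051)
m(-341, 588) - R = 618 - 1*192051 = 618 - 192051 = -191433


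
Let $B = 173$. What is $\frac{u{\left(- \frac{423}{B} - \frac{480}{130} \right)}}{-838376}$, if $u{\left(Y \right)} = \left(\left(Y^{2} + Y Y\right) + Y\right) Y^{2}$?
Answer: $- \frac{66683492036422839}{21448486857876454376} \approx -0.003109$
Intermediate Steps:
$u{\left(Y \right)} = Y^{2} \left(Y + 2 Y^{2}\right)$ ($u{\left(Y \right)} = \left(\left(Y^{2} + Y^{2}\right) + Y\right) Y^{2} = \left(2 Y^{2} + Y\right) Y^{2} = \left(Y + 2 Y^{2}\right) Y^{2} = Y^{2} \left(Y + 2 Y^{2}\right)$)
$\frac{u{\left(- \frac{423}{B} - \frac{480}{130} \right)}}{-838376} = \frac{\left(- \frac{423}{173} - \frac{480}{130}\right)^{3} \left(1 + 2 \left(- \frac{423}{173} - \frac{480}{130}\right)\right)}{-838376} = \left(\left(-423\right) \frac{1}{173} - \frac{48}{13}\right)^{3} \left(1 + 2 \left(\left(-423\right) \frac{1}{173} - \frac{48}{13}\right)\right) \left(- \frac{1}{838376}\right) = \left(- \frac{423}{173} - \frac{48}{13}\right)^{3} \left(1 + 2 \left(- \frac{423}{173} - \frac{48}{13}\right)\right) \left(- \frac{1}{838376}\right) = \left(- \frac{13803}{2249}\right)^{3} \left(1 + 2 \left(- \frac{13803}{2249}\right)\right) \left(- \frac{1}{838376}\right) = - \frac{2629786332627 \left(1 - \frac{27606}{2249}\right)}{11375444249} \left(- \frac{1}{838376}\right) = \left(- \frac{2629786332627}{11375444249}\right) \left(- \frac{25357}{2249}\right) \left(- \frac{1}{838376}\right) = \frac{66683492036422839}{25583374116001} \left(- \frac{1}{838376}\right) = - \frac{66683492036422839}{21448486857876454376}$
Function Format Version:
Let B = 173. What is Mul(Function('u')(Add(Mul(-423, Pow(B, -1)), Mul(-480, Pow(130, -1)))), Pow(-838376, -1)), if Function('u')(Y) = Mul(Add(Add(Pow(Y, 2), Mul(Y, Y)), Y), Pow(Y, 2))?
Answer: Rational(-66683492036422839, 21448486857876454376) ≈ -0.0031090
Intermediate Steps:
Function('u')(Y) = Mul(Pow(Y, 2), Add(Y, Mul(2, Pow(Y, 2)))) (Function('u')(Y) = Mul(Add(Add(Pow(Y, 2), Pow(Y, 2)), Y), Pow(Y, 2)) = Mul(Add(Mul(2, Pow(Y, 2)), Y), Pow(Y, 2)) = Mul(Add(Y, Mul(2, Pow(Y, 2))), Pow(Y, 2)) = Mul(Pow(Y, 2), Add(Y, Mul(2, Pow(Y, 2)))))
Mul(Function('u')(Add(Mul(-423, Pow(B, -1)), Mul(-480, Pow(130, -1)))), Pow(-838376, -1)) = Mul(Mul(Pow(Add(Mul(-423, Pow(173, -1)), Mul(-480, Pow(130, -1))), 3), Add(1, Mul(2, Add(Mul(-423, Pow(173, -1)), Mul(-480, Pow(130, -1)))))), Pow(-838376, -1)) = Mul(Mul(Pow(Add(Mul(-423, Rational(1, 173)), Mul(-480, Rational(1, 130))), 3), Add(1, Mul(2, Add(Mul(-423, Rational(1, 173)), Mul(-480, Rational(1, 130)))))), Rational(-1, 838376)) = Mul(Mul(Pow(Add(Rational(-423, 173), Rational(-48, 13)), 3), Add(1, Mul(2, Add(Rational(-423, 173), Rational(-48, 13))))), Rational(-1, 838376)) = Mul(Mul(Pow(Rational(-13803, 2249), 3), Add(1, Mul(2, Rational(-13803, 2249)))), Rational(-1, 838376)) = Mul(Mul(Rational(-2629786332627, 11375444249), Add(1, Rational(-27606, 2249))), Rational(-1, 838376)) = Mul(Mul(Rational(-2629786332627, 11375444249), Rational(-25357, 2249)), Rational(-1, 838376)) = Mul(Rational(66683492036422839, 25583374116001), Rational(-1, 838376)) = Rational(-66683492036422839, 21448486857876454376)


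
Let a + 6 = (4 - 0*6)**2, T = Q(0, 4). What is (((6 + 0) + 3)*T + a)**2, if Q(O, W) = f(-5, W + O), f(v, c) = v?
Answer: 1225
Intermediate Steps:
Q(O, W) = -5
T = -5
a = 10 (a = -6 + (4 - 0*6)**2 = -6 + (4 - 1*0)**2 = -6 + (4 + 0)**2 = -6 + 4**2 = -6 + 16 = 10)
(((6 + 0) + 3)*T + a)**2 = (((6 + 0) + 3)*(-5) + 10)**2 = ((6 + 3)*(-5) + 10)**2 = (9*(-5) + 10)**2 = (-45 + 10)**2 = (-35)**2 = 1225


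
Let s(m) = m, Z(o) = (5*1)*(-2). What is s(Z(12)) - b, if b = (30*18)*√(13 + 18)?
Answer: -10 - 540*√31 ≈ -3016.6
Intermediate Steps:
Z(o) = -10 (Z(o) = 5*(-2) = -10)
b = 540*√31 ≈ 3006.6
s(Z(12)) - b = -10 - 540*√31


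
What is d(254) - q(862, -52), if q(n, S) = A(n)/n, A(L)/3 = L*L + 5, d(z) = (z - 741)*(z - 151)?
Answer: -45467929/862 ≈ -52747.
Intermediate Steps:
d(z) = (-741 + z)*(-151 + z)
A(L) = 15 + 3*L² (A(L) = 3*(L*L + 5) = 3*(L² + 5) = 3*(5 + L²) = 15 + 3*L²)
q(n, S) = (15 + 3*n²)/n
d(254) - q(862, -52) = (111891 + 254² - 892*254) - (3*862 + 15/862) = (111891 + 64516 - 226568) - (2586 + 15*(1/862)) = -50161 - (2586 + 15/862) = -50161 - 1*2229147/862 = -50161 - 2229147/862 = -45467929/862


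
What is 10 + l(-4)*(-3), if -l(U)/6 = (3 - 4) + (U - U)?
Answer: -8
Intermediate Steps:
l(U) = 6 (l(U) = -6*((3 - 4) + (U - U)) = -6*(-1 + 0) = -6*(-1) = 6)
10 + l(-4)*(-3) = 10 + 6*(-3) = 10 - 18 = -8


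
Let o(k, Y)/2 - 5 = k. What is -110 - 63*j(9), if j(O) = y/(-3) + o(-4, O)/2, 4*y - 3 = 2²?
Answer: -545/4 ≈ -136.25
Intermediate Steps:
y = 7/4 (y = ¾ + (¼)*2² = ¾ + (¼)*4 = ¾ + 1 = 7/4 ≈ 1.7500)
o(k, Y) = 10 + 2*k
j(O) = 5/12 (j(O) = (7/4)/(-3) + (10 + 2*(-4))/2 = (7/4)*(-⅓) + (10 - 8)*(½) = -7/12 + 2*(½) = -7/12 + 1 = 5/12)
-110 - 63*j(9) = -110 - 63*5/12 = -110 - 105/4 = -545/4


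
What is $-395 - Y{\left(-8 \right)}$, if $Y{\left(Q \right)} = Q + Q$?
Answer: $-379$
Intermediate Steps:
$Y{\left(Q \right)} = 2 Q$
$-395 - Y{\left(-8 \right)} = -395 - 2 \left(-8\right) = -395 - -16 = -395 + 16 = -379$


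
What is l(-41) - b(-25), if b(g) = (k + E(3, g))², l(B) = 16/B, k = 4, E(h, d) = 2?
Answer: -1492/41 ≈ -36.390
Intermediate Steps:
b(g) = 36 (b(g) = (4 + 2)² = 6² = 36)
l(-41) - b(-25) = 16/(-41) - 1*36 = 16*(-1/41) - 36 = -16/41 - 36 = -1492/41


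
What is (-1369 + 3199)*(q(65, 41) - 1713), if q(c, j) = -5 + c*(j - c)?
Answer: -5998740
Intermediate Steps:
(-1369 + 3199)*(q(65, 41) - 1713) = (-1369 + 3199)*((-5 - 1*65² + 65*41) - 1713) = 1830*((-5 - 1*4225 + 2665) - 1713) = 1830*((-5 - 4225 + 2665) - 1713) = 1830*(-1565 - 1713) = 1830*(-3278) = -5998740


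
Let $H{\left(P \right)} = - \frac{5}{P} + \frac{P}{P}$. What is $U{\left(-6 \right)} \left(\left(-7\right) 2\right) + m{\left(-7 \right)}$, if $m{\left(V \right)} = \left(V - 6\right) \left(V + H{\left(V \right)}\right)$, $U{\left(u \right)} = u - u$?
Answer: $\frac{481}{7} \approx 68.714$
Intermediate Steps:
$H{\left(P \right)} = 1 - \frac{5}{P}$ ($H{\left(P \right)} = - \frac{5}{P} + 1 = 1 - \frac{5}{P}$)
$U{\left(u \right)} = 0$
$m{\left(V \right)} = \left(-6 + V\right) \left(V + \frac{-5 + V}{V}\right)$ ($m{\left(V \right)} = \left(V - 6\right) \left(V + \frac{-5 + V}{V}\right) = \left(-6 + V\right) \left(V + \frac{-5 + V}{V}\right)$)
$U{\left(-6 \right)} \left(\left(-7\right) 2\right) + m{\left(-7 \right)} = 0 \left(\left(-7\right) 2\right) + \left(-11 + \left(-7\right)^{2} - -35 + \frac{30}{-7}\right) = 0 \left(-14\right) + \left(-11 + 49 + 35 + 30 \left(- \frac{1}{7}\right)\right) = 0 + \left(-11 + 49 + 35 - \frac{30}{7}\right) = 0 + \frac{481}{7} = \frac{481}{7}$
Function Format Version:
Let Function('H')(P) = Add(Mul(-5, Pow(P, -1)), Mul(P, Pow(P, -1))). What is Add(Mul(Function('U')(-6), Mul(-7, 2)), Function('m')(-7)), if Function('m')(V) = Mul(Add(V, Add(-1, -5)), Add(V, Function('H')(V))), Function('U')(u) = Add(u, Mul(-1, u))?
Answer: Rational(481, 7) ≈ 68.714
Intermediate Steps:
Function('H')(P) = Add(1, Mul(-5, Pow(P, -1))) (Function('H')(P) = Add(Mul(-5, Pow(P, -1)), 1) = Add(1, Mul(-5, Pow(P, -1))))
Function('U')(u) = 0
Function('m')(V) = Mul(Add(-6, V), Add(V, Mul(Pow(V, -1), Add(-5, V)))) (Function('m')(V) = Mul(Add(V, Add(-1, -5)), Add(V, Mul(Pow(V, -1), Add(-5, V)))) = Mul(Add(V, -6), Add(V, Mul(Pow(V, -1), Add(-5, V)))) = Mul(Add(-6, V), Add(V, Mul(Pow(V, -1), Add(-5, V)))))
Add(Mul(Function('U')(-6), Mul(-7, 2)), Function('m')(-7)) = Add(Mul(0, Mul(-7, 2)), Add(-11, Pow(-7, 2), Mul(-5, -7), Mul(30, Pow(-7, -1)))) = Add(Mul(0, -14), Add(-11, 49, 35, Mul(30, Rational(-1, 7)))) = Add(0, Add(-11, 49, 35, Rational(-30, 7))) = Add(0, Rational(481, 7)) = Rational(481, 7)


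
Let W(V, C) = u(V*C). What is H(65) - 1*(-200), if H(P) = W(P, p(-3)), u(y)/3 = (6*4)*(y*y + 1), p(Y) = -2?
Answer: 1217072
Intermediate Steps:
u(y) = 72 + 72*y**2 (u(y) = 3*((6*4)*(y*y + 1)) = 3*(24*(y**2 + 1)) = 3*(24*(1 + y**2)) = 3*(24 + 24*y**2) = 72 + 72*y**2)
W(V, C) = 72 + 72*C**2*V**2 (W(V, C) = 72 + 72*(V*C)**2 = 72 + 72*(C*V)**2 = 72 + 72*(C**2*V**2) = 72 + 72*C**2*V**2)
H(P) = 72 + 288*P**2 (H(P) = 72 + 72*(-2)**2*P**2 = 72 + 72*4*P**2 = 72 + 288*P**2)
H(65) - 1*(-200) = (72 + 288*65**2) - 1*(-200) = (72 + 288*4225) + 200 = (72 + 1216800) + 200 = 1216872 + 200 = 1217072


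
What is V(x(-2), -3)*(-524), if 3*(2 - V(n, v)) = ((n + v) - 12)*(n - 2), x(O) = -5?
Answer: 70216/3 ≈ 23405.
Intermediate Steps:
V(n, v) = 2 - (-2 + n)*(-12 + n + v)/3 (V(n, v) = 2 - ((n + v) - 12)*(n - 2)/3 = 2 - (-12 + n + v)*(-2 + n)/3 = 2 - (-2 + n)*(-12 + n + v)/3)
V(x(-2), -3)*(-524) = (-6 - ⅓*(-5)² + (⅔)*(-3) + (14/3)*(-5) - ⅓*(-5)*(-3))*(-524) = (-6 - ⅓*25 - 2 - 70/3 - 5)*(-524) = (-6 - 25/3 - 2 - 70/3 - 5)*(-524) = -134/3*(-524) = 70216/3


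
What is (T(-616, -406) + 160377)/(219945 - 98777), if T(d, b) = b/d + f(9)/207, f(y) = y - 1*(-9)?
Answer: 162302279/122622016 ≈ 1.3236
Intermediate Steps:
f(y) = 9 + y (f(y) = y + 9 = 9 + y)
T(d, b) = 2/23 + b/d (T(d, b) = b/d + (9 + 9)/207 = b/d + 18*(1/207) = b/d + 2/23 = 2/23 + b/d)
(T(-616, -406) + 160377)/(219945 - 98777) = ((2/23 - 406/(-616)) + 160377)/(219945 - 98777) = ((2/23 - 406*(-1/616)) + 160377)/121168 = ((2/23 + 29/44) + 160377)*(1/121168) = (755/1012 + 160377)*(1/121168) = (162302279/1012)*(1/121168) = 162302279/122622016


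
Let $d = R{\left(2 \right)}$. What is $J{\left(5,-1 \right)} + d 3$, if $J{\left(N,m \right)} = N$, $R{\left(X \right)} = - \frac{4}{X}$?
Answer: $-1$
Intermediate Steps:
$d = -2$ ($d = - \frac{4}{2} = \left(-4\right) \frac{1}{2} = -2$)
$J{\left(5,-1 \right)} + d 3 = 5 - 6 = -1$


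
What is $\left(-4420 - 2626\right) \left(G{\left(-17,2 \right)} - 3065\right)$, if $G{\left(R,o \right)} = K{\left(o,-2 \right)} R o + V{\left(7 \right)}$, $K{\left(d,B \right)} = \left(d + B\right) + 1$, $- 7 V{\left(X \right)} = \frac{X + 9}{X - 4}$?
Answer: $\frac{458659370}{21} \approx 2.1841 \cdot 10^{7}$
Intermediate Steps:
$V{\left(X \right)} = - \frac{9 + X}{7 \left(-4 + X\right)}$ ($V{\left(X \right)} = - \frac{\left(X + 9\right) \frac{1}{X - 4}}{7} = - \frac{\left(9 + X\right) \frac{1}{-4 + X}}{7} = - \frac{\frac{1}{-4 + X} \left(9 + X\right)}{7} = - \frac{9 + X}{7 \left(-4 + X\right)}$)
$K{\left(d,B \right)} = 1 + B + d$ ($K{\left(d,B \right)} = \left(B + d\right) + 1 = 1 + B + d$)
$G{\left(R,o \right)} = - \frac{16}{21} + R o \left(-1 + o\right)$ ($G{\left(R,o \right)} = \left(1 - 2 + o\right) R o + \frac{-9 - 7}{7 \left(-4 + 7\right)} = \left(-1 + o\right) R o + \frac{-9 - 7}{7 \cdot 3} = R \left(-1 + o\right) o + \frac{1}{7} \cdot \frac{1}{3} \left(-16\right) = R o \left(-1 + o\right) - \frac{16}{21} = - \frac{16}{21} + R o \left(-1 + o\right)$)
$\left(-4420 - 2626\right) \left(G{\left(-17,2 \right)} - 3065\right) = \left(-4420 - 2626\right) \left(\left(- \frac{16}{21} - 34 \left(-1 + 2\right)\right) - 3065\right) = - 7046 \left(\left(- \frac{16}{21} - 34 \cdot 1\right) - 3065\right) = - 7046 \left(\left(- \frac{16}{21} - 34\right) - 3065\right) = - 7046 \left(- \frac{730}{21} - 3065\right) = \left(-7046\right) \left(- \frac{65095}{21}\right) = \frac{458659370}{21}$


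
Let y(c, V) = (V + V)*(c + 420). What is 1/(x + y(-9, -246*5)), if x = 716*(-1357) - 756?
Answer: -1/1983428 ≈ -5.0418e-7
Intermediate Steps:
y(c, V) = 2*V*(420 + c) (y(c, V) = (2*V)*(420 + c) = 2*V*(420 + c))
x = -972368 (x = -971612 - 756 = -972368)
1/(x + y(-9, -246*5)) = 1/(-972368 + 2*(-246*5)*(420 - 9)) = 1/(-972368 + 2*(-1230)*411) = 1/(-972368 - 1011060) = 1/(-1983428) = -1/1983428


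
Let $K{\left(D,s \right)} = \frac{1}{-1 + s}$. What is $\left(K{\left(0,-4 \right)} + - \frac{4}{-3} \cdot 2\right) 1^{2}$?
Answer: $\frac{37}{15} \approx 2.4667$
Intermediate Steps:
$\left(K{\left(0,-4 \right)} + - \frac{4}{-3} \cdot 2\right) 1^{2} = \left(\frac{1}{-1 - 4} + - \frac{4}{-3} \cdot 2\right) 1^{2} = \left(\frac{1}{-5} + \left(-4\right) \left(- \frac{1}{3}\right) 2\right) 1 = \left(- \frac{1}{5} + \frac{4}{3} \cdot 2\right) 1 = \left(- \frac{1}{5} + \frac{8}{3}\right) 1 = \frac{37}{15} \cdot 1 = \frac{37}{15}$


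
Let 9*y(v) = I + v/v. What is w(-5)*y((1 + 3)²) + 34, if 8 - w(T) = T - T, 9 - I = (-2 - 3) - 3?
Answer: 50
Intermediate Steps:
I = 17 (I = 9 - ((-2 - 3) - 3) = 9 - (-5 - 3) = 9 - 1*(-8) = 9 + 8 = 17)
w(T) = 8 (w(T) = 8 - (T - T) = 8 - 1*0 = 8 + 0 = 8)
y(v) = 2 (y(v) = (17 + v/v)/9 = (17 + 1)/9 = (⅑)*18 = 2)
w(-5)*y((1 + 3)²) + 34 = 8*2 + 34 = 16 + 34 = 50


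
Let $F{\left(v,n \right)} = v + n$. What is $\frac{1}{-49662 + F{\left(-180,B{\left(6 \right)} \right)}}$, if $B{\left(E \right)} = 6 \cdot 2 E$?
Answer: $- \frac{1}{49770} \approx -2.0092 \cdot 10^{-5}$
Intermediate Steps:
$B{\left(E \right)} = 12 E$
$F{\left(v,n \right)} = n + v$
$\frac{1}{-49662 + F{\left(-180,B{\left(6 \right)} \right)}} = \frac{1}{-49662 + \left(12 \cdot 6 - 180\right)} = \frac{1}{-49662 + \left(72 - 180\right)} = \frac{1}{-49662 - 108} = \frac{1}{-49770} = - \frac{1}{49770}$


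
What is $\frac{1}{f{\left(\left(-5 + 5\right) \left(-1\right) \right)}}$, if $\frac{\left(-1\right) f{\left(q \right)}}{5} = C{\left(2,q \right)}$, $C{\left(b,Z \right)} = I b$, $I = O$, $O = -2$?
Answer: $\frac{1}{20} \approx 0.05$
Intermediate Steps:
$I = -2$
$C{\left(b,Z \right)} = - 2 b$
$f{\left(q \right)} = 20$ ($f{\left(q \right)} = - 5 \left(\left(-2\right) 2\right) = \left(-5\right) \left(-4\right) = 20$)
$\frac{1}{f{\left(\left(-5 + 5\right) \left(-1\right) \right)}} = \frac{1}{20}$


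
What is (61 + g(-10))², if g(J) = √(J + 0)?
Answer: (61 + I*√10)² ≈ 3711.0 + 385.8*I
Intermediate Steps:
g(J) = √J
(61 + g(-10))² = (61 + √(-10))² = (61 + I*√10)²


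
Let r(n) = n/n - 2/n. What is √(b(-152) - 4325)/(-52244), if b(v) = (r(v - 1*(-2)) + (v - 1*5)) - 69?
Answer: -I*√1023747/783660 ≈ -0.0012911*I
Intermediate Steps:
r(n) = 1 - 2/n
b(v) = -74 + v + v/(2 + v) (b(v) = ((-2 + (v - 1*(-2)))/(v - 1*(-2)) + (v - 1*5)) - 69 = ((-2 + (v + 2))/(v + 2) + (v - 5)) - 69 = ((-2 + (2 + v))/(2 + v) + (-5 + v)) - 69 = (v/(2 + v) + (-5 + v)) - 69 = (-5 + v + v/(2 + v)) - 69 = -74 + v + v/(2 + v))
√(b(-152) - 4325)/(-52244) = √((-152 + (-74 - 152)*(2 - 152))/(2 - 152) - 4325)/(-52244) = √((-152 - 226*(-150))/(-150) - 4325)*(-1/52244) = √(-(-152 + 33900)/150 - 4325)*(-1/52244) = √(-1/150*33748 - 4325)*(-1/52244) = √(-16874/75 - 4325)*(-1/52244) = √(-341249/75)*(-1/52244) = (I*√1023747/15)*(-1/52244) = -I*√1023747/783660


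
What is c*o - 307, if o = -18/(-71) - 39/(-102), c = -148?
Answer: -484139/1207 ≈ -401.11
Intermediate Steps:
o = 1535/2414 (o = -18*(-1/71) - 39*(-1/102) = 18/71 + 13/34 = 1535/2414 ≈ 0.63587)
c*o - 307 = -148*1535/2414 - 307 = -113590/1207 - 307 = -484139/1207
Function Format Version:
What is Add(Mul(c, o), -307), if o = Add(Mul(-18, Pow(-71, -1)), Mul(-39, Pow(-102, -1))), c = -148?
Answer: Rational(-484139, 1207) ≈ -401.11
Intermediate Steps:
o = Rational(1535, 2414) (o = Add(Mul(-18, Rational(-1, 71)), Mul(-39, Rational(-1, 102))) = Add(Rational(18, 71), Rational(13, 34)) = Rational(1535, 2414) ≈ 0.63587)
Add(Mul(c, o), -307) = Add(Mul(-148, Rational(1535, 2414)), -307) = Add(Rational(-113590, 1207), -307) = Rational(-484139, 1207)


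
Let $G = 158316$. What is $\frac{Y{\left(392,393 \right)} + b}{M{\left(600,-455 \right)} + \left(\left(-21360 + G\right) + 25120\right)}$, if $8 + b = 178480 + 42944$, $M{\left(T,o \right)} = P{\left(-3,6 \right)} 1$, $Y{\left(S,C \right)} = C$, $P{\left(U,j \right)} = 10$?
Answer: $\frac{221809}{162086} \approx 1.3685$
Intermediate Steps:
$M{\left(T,o \right)} = 10$ ($M{\left(T,o \right)} = 10 \cdot 1 = 10$)
$b = 221416$ ($b = -8 + \left(178480 + 42944\right) = -8 + 221424 = 221416$)
$\frac{Y{\left(392,393 \right)} + b}{M{\left(600,-455 \right)} + \left(\left(-21360 + G\right) + 25120\right)} = \frac{393 + 221416}{10 + \left(\left(-21360 + 158316\right) + 25120\right)} = \frac{221809}{10 + \left(136956 + 25120\right)} = \frac{221809}{10 + 162076} = \frac{221809}{162086}$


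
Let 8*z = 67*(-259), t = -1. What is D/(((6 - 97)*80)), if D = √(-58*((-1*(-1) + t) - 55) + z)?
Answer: -√16334/29120 ≈ -0.0043889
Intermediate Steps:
z = -17353/8 (z = (67*(-259))/8 = (⅛)*(-17353) = -17353/8 ≈ -2169.1)
D = √16334/4 (D = √(-58*((-1*(-1) - 1) - 55) - 17353/8) = √(-58*((1 - 1) - 55) - 17353/8) = √(-58*(0 - 55) - 17353/8) = √(-58*(-55) - 17353/8) = √(3190 - 17353/8) = √(8167/8) = √16334/4 ≈ 31.951)
D/(((6 - 97)*80)) = (√16334/4)/(((6 - 97)*80)) = (√16334/4)/((-91*80)) = (√16334/4)/(-7280) = (√16334/4)*(-1/7280) = -√16334/29120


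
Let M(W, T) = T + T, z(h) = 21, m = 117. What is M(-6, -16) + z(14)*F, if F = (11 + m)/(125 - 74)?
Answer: 352/17 ≈ 20.706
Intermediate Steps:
M(W, T) = 2*T
F = 128/51 (F = (11 + 117)/(125 - 74) = 128/51 ≈ 2.5098)
M(-6, -16) + z(14)*F = 2*(-16) + 21*(128/51) = -32 + 896/17 = 352/17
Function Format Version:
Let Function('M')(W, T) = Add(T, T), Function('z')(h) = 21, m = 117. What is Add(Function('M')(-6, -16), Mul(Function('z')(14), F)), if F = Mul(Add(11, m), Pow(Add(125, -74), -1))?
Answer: Rational(352, 17) ≈ 20.706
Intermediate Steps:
Function('M')(W, T) = Mul(2, T)
F = Rational(128, 51) (F = Mul(Add(11, 117), Pow(Add(125, -74), -1)) = Mul(128, Pow(51, -1)) = Mul(128, Rational(1, 51)) = Rational(128, 51) ≈ 2.5098)
Add(Function('M')(-6, -16), Mul(Function('z')(14), F)) = Add(Mul(2, -16), Mul(21, Rational(128, 51))) = Add(-32, Rational(896, 17)) = Rational(352, 17)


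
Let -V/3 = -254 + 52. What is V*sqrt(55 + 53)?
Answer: 3636*sqrt(3) ≈ 6297.7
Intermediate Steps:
V = 606 (V = -3*(-254 + 52) = -3*(-202) = 606)
V*sqrt(55 + 53) = 606*sqrt(55 + 53) = 606*sqrt(108) = 606*(6*sqrt(3)) = 3636*sqrt(3)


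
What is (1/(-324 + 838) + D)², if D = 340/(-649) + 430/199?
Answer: 11836110718919881/4406784207700996 ≈ 2.6859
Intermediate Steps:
D = 211410/129151 (D = 340*(-1/649) + 430*(1/199) = -340/649 + 430/199 = 211410/129151 ≈ 1.6369)
(1/(-324 + 838) + D)² = (1/(-324 + 838) + 211410/129151)² = (1/514 + 211410/129151)² = (108793891/66383614)² = 11836110718919881/4406784207700996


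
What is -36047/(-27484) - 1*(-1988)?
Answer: 54674239/27484 ≈ 1989.3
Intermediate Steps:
-36047/(-27484) - 1*(-1988) = -36047*(-1/27484) + 1988 = 36047/27484 + 1988 = 54674239/27484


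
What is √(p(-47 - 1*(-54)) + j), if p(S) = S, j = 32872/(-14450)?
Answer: √34139/85 ≈ 2.1737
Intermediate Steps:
j = -16436/7225 (j = 32872*(-1/14450) = -16436/7225 ≈ -2.2749)
√(p(-47 - 1*(-54)) + j) = √((-47 - 1*(-54)) - 16436/7225) = √((-47 + 54) - 16436/7225) = √(7 - 16436/7225) = √(34139/7225) = √34139/85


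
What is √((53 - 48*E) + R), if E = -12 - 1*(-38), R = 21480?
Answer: √20285 ≈ 142.43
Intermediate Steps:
E = 26 (E = -12 + 38 = 26)
√((53 - 48*E) + R) = √((53 - 48*26) + 21480) = √((53 - 1248) + 21480) = √(-1195 + 21480) = √20285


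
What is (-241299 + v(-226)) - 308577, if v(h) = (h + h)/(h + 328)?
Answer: -28043902/51 ≈ -5.4988e+5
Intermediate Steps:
v(h) = 2*h/(328 + h) (v(h) = (2*h)/(328 + h) = 2*h/(328 + h))
(-241299 + v(-226)) - 308577 = (-241299 + 2*(-226)/(328 - 226)) - 308577 = (-241299 + 2*(-226)/102) - 308577 = (-241299 + 2*(-226)*(1/102)) - 308577 = (-241299 - 226/51) - 308577 = -12306475/51 - 308577 = -28043902/51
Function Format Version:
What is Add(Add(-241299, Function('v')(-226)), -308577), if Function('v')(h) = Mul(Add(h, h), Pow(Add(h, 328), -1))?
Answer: Rational(-28043902, 51) ≈ -5.4988e+5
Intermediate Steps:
Function('v')(h) = Mul(2, h, Pow(Add(328, h), -1)) (Function('v')(h) = Mul(Mul(2, h), Pow(Add(328, h), -1)) = Mul(2, h, Pow(Add(328, h), -1)))
Add(Add(-241299, Function('v')(-226)), -308577) = Add(Add(-241299, Mul(2, -226, Pow(Add(328, -226), -1))), -308577) = Add(Add(-241299, Mul(2, -226, Pow(102, -1))), -308577) = Add(Add(-241299, Mul(2, -226, Rational(1, 102))), -308577) = Add(Add(-241299, Rational(-226, 51)), -308577) = Add(Rational(-12306475, 51), -308577) = Rational(-28043902, 51)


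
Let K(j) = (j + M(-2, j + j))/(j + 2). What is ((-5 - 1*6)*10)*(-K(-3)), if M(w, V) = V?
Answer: 990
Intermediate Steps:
K(j) = 3*j/(2 + j) (K(j) = (j + (j + j))/(j + 2) = (j + 2*j)/(2 + j) = (3*j)/(2 + j) = 3*j/(2 + j))
((-5 - 1*6)*10)*(-K(-3)) = ((-5 - 1*6)*10)*(-3*(-3)/(2 - 3)) = ((-5 - 6)*10)*(-3*(-3)/(-1)) = (-11*10)*(-3*(-3)*(-1)) = -(-110)*9 = -110*(-9) = 990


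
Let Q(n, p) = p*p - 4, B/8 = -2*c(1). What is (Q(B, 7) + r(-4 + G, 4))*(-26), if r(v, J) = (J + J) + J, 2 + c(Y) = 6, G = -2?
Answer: -1482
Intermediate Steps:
c(Y) = 4 (c(Y) = -2 + 6 = 4)
B = -64 (B = 8*(-2*4) = 8*(-8) = -64)
Q(n, p) = -4 + p**2 (Q(n, p) = p**2 - 4 = -4 + p**2)
r(v, J) = 3*J (r(v, J) = 2*J + J = 3*J)
(Q(B, 7) + r(-4 + G, 4))*(-26) = ((-4 + 7**2) + 3*4)*(-26) = ((-4 + 49) + 12)*(-26) = (45 + 12)*(-26) = 57*(-26) = -1482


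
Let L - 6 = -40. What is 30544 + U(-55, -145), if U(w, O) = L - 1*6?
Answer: 30504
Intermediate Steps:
L = -34 (L = 6 - 40 = -34)
U(w, O) = -40 (U(w, O) = -34 - 1*6 = -34 - 6 = -40)
30544 + U(-55, -145) = 30544 - 40 = 30504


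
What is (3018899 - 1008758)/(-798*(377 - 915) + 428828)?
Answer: 2010141/858152 ≈ 2.3424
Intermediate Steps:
(3018899 - 1008758)/(-798*(377 - 915) + 428828) = 2010141/(-798*(-538) + 428828) = 2010141/(429324 + 428828) = 2010141/858152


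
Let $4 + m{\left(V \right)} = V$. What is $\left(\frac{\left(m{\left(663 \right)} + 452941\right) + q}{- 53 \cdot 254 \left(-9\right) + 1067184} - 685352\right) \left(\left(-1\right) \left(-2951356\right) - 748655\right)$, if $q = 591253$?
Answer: $- \frac{1793949126907855231}{1188342} \approx -1.5096 \cdot 10^{12}$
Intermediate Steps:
$m{\left(V \right)} = -4 + V$
$\left(\frac{\left(m{\left(663 \right)} + 452941\right) + q}{- 53 \cdot 254 \left(-9\right) + 1067184} - 685352\right) \left(\left(-1\right) \left(-2951356\right) - 748655\right) = \left(\frac{\left(\left(-4 + 663\right) + 452941\right) + 591253}{- 53 \cdot 254 \left(-9\right) + 1067184} - 685352\right) \left(\left(-1\right) \left(-2951356\right) - 748655\right) = \left(\frac{\left(659 + 452941\right) + 591253}{\left(-53\right) \left(-2286\right) + 1067184} - 685352\right) \left(2951356 - 748655\right) = \left(\frac{453600 + 591253}{121158 + 1067184} - 685352\right) 2202701 = \left(\frac{1044853}{1188342} - 685352\right) 2202701 = \left(- \frac{814431521531}{1188342}\right) 2202701 = - \frac{1793949126907855231}{1188342}$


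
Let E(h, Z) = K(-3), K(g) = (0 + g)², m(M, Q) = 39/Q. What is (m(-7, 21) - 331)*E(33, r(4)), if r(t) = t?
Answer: -20736/7 ≈ -2962.3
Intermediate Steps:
K(g) = g²
E(h, Z) = 9 (E(h, Z) = (-3)² = 9)
(m(-7, 21) - 331)*E(33, r(4)) = (39/21 - 331)*9 = (39*(1/21) - 331)*9 = (13/7 - 331)*9 = -2304/7*9 = -20736/7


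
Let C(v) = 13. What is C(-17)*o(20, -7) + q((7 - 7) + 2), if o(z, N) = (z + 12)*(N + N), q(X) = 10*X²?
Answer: -5784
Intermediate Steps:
o(z, N) = 2*N*(12 + z) (o(z, N) = (12 + z)*(2*N) = 2*N*(12 + z))
C(-17)*o(20, -7) + q((7 - 7) + 2) = 13*(2*(-7)*(12 + 20)) + 10*((7 - 7) + 2)² = 13*(2*(-7)*32) + 10*(0 + 2)² = 13*(-448) + 10*2² = -5824 + 10*4 = -5824 + 40 = -5784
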